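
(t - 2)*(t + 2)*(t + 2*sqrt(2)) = t^3 + 2*sqrt(2)*t^2 - 4*t - 8*sqrt(2)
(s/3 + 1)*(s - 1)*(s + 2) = s^3/3 + 4*s^2/3 + s/3 - 2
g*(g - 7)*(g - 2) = g^3 - 9*g^2 + 14*g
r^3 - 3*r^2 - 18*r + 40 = (r - 5)*(r - 2)*(r + 4)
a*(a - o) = a^2 - a*o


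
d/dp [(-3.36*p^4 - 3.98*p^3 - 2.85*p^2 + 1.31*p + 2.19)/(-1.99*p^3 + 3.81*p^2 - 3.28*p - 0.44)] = (6.6864*p^6 - 25.6032*p^5 + 12.2271*p^4 + 37.2362*p^3 + 22.6848*p^2 - 14.1798*p + 6.6068)/(3.9601*p^6 - 15.1638*p^5 + 27.5705*p^4 - 23.2424*p^3 + 7.4056*p^2 + 2.8864*p + 0.1936)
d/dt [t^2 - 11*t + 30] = 2*t - 11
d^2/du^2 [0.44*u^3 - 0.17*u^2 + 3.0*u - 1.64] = 2.64*u - 0.34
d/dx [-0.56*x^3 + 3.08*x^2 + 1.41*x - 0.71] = -1.68*x^2 + 6.16*x + 1.41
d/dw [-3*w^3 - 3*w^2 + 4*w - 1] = -9*w^2 - 6*w + 4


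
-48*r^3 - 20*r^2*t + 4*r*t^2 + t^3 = (-4*r + t)*(2*r + t)*(6*r + t)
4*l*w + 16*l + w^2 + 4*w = (4*l + w)*(w + 4)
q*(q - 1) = q^2 - q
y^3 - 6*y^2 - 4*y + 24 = (y - 6)*(y - 2)*(y + 2)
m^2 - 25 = (m - 5)*(m + 5)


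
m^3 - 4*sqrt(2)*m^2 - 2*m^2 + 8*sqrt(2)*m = m*(m - 2)*(m - 4*sqrt(2))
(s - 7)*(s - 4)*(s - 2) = s^3 - 13*s^2 + 50*s - 56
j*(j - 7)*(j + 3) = j^3 - 4*j^2 - 21*j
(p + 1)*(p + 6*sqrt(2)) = p^2 + p + 6*sqrt(2)*p + 6*sqrt(2)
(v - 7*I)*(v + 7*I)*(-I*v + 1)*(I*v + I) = v^4 + v^3 + I*v^3 + 49*v^2 + I*v^2 + 49*v + 49*I*v + 49*I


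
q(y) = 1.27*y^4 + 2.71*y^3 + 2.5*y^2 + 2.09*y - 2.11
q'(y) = 5.08*y^3 + 8.13*y^2 + 5.0*y + 2.09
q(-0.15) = -2.38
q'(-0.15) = 1.51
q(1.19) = 11.03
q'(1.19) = 28.11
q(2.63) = 130.74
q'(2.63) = 163.89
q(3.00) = 202.70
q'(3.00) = 227.42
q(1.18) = 10.75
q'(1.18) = 27.66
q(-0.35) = -2.63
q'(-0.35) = 1.12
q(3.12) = 231.40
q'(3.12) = 251.12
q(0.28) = -1.26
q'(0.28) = 4.24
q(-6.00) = 1135.91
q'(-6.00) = -832.51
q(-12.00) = 21984.65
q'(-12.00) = -7665.43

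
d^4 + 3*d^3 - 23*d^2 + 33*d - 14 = (d - 2)*(d - 1)^2*(d + 7)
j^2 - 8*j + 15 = (j - 5)*(j - 3)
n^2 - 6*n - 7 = (n - 7)*(n + 1)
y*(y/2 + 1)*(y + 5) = y^3/2 + 7*y^2/2 + 5*y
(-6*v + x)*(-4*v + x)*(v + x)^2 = 24*v^4 + 38*v^3*x + 5*v^2*x^2 - 8*v*x^3 + x^4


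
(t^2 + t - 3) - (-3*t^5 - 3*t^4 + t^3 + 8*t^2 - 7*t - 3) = 3*t^5 + 3*t^4 - t^3 - 7*t^2 + 8*t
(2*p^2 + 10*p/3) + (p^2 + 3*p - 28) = 3*p^2 + 19*p/3 - 28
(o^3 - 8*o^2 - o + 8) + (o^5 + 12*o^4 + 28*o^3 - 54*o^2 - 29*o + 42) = o^5 + 12*o^4 + 29*o^3 - 62*o^2 - 30*o + 50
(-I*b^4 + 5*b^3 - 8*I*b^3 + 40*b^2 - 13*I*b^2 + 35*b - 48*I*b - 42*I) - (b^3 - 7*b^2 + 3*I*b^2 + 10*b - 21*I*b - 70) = -I*b^4 + 4*b^3 - 8*I*b^3 + 47*b^2 - 16*I*b^2 + 25*b - 27*I*b + 70 - 42*I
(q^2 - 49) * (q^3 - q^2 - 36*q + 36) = q^5 - q^4 - 85*q^3 + 85*q^2 + 1764*q - 1764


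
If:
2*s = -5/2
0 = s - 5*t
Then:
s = -5/4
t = -1/4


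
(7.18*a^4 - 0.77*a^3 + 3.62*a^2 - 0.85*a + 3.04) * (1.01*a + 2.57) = 7.2518*a^5 + 17.6749*a^4 + 1.6773*a^3 + 8.4449*a^2 + 0.8859*a + 7.8128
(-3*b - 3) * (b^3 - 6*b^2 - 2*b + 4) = -3*b^4 + 15*b^3 + 24*b^2 - 6*b - 12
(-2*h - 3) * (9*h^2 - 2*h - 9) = -18*h^3 - 23*h^2 + 24*h + 27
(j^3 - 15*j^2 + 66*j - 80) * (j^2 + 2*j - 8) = j^5 - 13*j^4 + 28*j^3 + 172*j^2 - 688*j + 640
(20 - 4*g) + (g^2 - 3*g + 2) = g^2 - 7*g + 22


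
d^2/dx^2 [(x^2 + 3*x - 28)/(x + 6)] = -20/(x^3 + 18*x^2 + 108*x + 216)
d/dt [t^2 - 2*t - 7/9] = 2*t - 2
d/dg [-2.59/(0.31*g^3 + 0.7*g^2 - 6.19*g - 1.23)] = (2.4087*g^2 + 3.626*g - 16.0321)/(0.31*g^3 + 0.7*g^2 - 6.19*g - 1.23)^2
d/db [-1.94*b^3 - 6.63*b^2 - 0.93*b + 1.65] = -5.82*b^2 - 13.26*b - 0.93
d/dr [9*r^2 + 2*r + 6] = 18*r + 2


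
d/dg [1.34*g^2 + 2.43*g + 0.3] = 2.68*g + 2.43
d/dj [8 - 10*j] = -10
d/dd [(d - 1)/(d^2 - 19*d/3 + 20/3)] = 3*(-3*d^2 + 6*d + 1)/(9*d^4 - 114*d^3 + 481*d^2 - 760*d + 400)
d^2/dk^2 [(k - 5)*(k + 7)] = 2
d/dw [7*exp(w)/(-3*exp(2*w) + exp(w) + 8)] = (21*exp(2*w) + 56)*exp(w)/(9*exp(4*w) - 6*exp(3*w) - 47*exp(2*w) + 16*exp(w) + 64)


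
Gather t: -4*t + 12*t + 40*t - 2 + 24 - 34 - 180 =48*t - 192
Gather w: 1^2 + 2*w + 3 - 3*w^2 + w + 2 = -3*w^2 + 3*w + 6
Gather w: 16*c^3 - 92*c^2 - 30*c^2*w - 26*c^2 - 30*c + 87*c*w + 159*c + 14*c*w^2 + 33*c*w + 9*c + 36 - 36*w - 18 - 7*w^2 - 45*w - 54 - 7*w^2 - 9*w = 16*c^3 - 118*c^2 + 138*c + w^2*(14*c - 14) + w*(-30*c^2 + 120*c - 90) - 36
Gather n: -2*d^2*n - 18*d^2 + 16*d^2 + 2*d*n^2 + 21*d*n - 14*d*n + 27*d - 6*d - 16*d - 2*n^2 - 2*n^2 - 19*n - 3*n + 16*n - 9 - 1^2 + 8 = -2*d^2 + 5*d + n^2*(2*d - 4) + n*(-2*d^2 + 7*d - 6) - 2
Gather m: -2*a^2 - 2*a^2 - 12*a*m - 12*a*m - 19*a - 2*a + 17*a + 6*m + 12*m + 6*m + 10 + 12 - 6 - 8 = -4*a^2 - 4*a + m*(24 - 24*a) + 8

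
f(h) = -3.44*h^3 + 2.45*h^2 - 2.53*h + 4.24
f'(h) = -10.32*h^2 + 4.9*h - 2.53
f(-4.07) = 287.04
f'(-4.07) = -193.42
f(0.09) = 4.03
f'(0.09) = -2.17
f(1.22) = -1.45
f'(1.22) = -11.91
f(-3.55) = 198.00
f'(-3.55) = -149.98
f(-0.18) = 4.79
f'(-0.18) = -3.75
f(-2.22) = 59.57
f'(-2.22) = -64.27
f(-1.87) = 40.03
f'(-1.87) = -47.78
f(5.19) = -423.80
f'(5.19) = -255.08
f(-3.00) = 126.76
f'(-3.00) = -110.11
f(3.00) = -74.18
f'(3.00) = -80.71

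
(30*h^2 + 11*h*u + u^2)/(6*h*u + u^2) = (5*h + u)/u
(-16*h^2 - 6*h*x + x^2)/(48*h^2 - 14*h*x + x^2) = (2*h + x)/(-6*h + x)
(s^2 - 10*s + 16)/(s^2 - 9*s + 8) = (s - 2)/(s - 1)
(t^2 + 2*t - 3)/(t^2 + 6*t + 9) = (t - 1)/(t + 3)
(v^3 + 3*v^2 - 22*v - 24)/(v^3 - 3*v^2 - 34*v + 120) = (v + 1)/(v - 5)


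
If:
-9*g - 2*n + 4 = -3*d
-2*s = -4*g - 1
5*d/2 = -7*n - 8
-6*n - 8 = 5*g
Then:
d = 292/5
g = 124/5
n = -22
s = 501/10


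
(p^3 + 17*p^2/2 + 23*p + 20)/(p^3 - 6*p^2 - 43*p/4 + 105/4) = 2*(p^2 + 6*p + 8)/(2*p^2 - 17*p + 21)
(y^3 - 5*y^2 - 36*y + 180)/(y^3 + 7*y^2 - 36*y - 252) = (y - 5)/(y + 7)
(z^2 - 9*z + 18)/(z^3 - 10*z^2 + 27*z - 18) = 1/(z - 1)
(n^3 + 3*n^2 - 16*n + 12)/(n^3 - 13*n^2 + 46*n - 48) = (n^2 + 5*n - 6)/(n^2 - 11*n + 24)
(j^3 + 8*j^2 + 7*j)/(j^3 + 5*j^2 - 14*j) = (j + 1)/(j - 2)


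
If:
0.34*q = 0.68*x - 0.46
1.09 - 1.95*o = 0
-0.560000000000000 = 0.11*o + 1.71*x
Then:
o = 0.56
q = -2.08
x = -0.36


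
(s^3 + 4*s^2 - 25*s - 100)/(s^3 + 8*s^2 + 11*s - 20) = (s - 5)/(s - 1)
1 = 1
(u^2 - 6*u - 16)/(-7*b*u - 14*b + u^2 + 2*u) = (u - 8)/(-7*b + u)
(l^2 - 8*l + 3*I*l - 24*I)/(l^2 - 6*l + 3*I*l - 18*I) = (l - 8)/(l - 6)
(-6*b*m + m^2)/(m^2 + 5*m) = (-6*b + m)/(m + 5)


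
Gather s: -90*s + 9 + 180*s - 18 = 90*s - 9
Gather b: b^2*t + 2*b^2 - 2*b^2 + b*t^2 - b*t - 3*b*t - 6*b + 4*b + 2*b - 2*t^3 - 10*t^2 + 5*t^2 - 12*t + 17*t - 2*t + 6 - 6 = b^2*t + b*(t^2 - 4*t) - 2*t^3 - 5*t^2 + 3*t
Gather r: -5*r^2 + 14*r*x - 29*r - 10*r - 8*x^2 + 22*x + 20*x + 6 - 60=-5*r^2 + r*(14*x - 39) - 8*x^2 + 42*x - 54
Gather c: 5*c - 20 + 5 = 5*c - 15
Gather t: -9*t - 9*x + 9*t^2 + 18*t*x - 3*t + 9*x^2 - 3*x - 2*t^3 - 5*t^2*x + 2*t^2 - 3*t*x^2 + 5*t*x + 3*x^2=-2*t^3 + t^2*(11 - 5*x) + t*(-3*x^2 + 23*x - 12) + 12*x^2 - 12*x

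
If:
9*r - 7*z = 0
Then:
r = 7*z/9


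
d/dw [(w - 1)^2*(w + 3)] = (w - 1)*(3*w + 5)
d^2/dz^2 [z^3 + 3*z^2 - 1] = 6*z + 6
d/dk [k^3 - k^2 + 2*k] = 3*k^2 - 2*k + 2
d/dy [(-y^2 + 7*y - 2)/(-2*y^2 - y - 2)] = (15*y^2 - 4*y - 16)/(4*y^4 + 4*y^3 + 9*y^2 + 4*y + 4)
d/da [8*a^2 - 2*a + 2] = 16*a - 2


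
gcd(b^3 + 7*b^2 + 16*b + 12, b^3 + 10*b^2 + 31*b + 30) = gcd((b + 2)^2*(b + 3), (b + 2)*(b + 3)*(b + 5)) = b^2 + 5*b + 6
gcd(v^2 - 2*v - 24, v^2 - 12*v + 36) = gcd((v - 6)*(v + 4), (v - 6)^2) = v - 6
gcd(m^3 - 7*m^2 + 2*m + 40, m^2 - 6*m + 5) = m - 5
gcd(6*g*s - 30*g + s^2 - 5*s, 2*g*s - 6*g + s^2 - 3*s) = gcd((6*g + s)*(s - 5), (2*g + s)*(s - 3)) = 1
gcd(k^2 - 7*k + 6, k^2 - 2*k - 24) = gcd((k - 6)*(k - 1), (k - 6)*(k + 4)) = k - 6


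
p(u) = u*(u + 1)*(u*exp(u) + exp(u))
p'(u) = u*(u + 1)*(u*exp(u) + 2*exp(u)) + u*(u*exp(u) + exp(u)) + (u + 1)*(u*exp(u) + exp(u)) = (u + 1)*(u*(u + 2) + 2*u + 1)*exp(u)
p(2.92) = 831.95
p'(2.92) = 1541.32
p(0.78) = 5.39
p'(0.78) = 18.36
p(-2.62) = -0.50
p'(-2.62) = 0.31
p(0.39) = 1.11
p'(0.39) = 5.57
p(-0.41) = -0.09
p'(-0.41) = -0.18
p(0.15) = 0.23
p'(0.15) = 2.17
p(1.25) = 22.09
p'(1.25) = 59.39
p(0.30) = 0.68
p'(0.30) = 4.02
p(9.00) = 7292775.53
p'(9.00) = 9561639.03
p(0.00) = 0.00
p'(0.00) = 1.00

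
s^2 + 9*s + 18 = (s + 3)*(s + 6)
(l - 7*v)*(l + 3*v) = l^2 - 4*l*v - 21*v^2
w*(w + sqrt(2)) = w^2 + sqrt(2)*w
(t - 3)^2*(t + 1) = t^3 - 5*t^2 + 3*t + 9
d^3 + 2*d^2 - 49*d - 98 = (d - 7)*(d + 2)*(d + 7)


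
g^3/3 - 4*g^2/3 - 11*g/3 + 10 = (g/3 + 1)*(g - 5)*(g - 2)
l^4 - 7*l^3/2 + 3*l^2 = l^2*(l - 2)*(l - 3/2)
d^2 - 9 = (d - 3)*(d + 3)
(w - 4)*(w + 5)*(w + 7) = w^3 + 8*w^2 - 13*w - 140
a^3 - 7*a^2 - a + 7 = (a - 7)*(a - 1)*(a + 1)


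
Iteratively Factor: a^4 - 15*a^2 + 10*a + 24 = (a - 2)*(a^3 + 2*a^2 - 11*a - 12) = (a - 3)*(a - 2)*(a^2 + 5*a + 4) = (a - 3)*(a - 2)*(a + 1)*(a + 4)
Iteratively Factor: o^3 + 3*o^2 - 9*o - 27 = (o - 3)*(o^2 + 6*o + 9) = (o - 3)*(o + 3)*(o + 3)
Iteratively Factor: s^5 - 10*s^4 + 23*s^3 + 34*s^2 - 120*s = (s - 4)*(s^4 - 6*s^3 - s^2 + 30*s) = (s - 5)*(s - 4)*(s^3 - s^2 - 6*s) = (s - 5)*(s - 4)*(s + 2)*(s^2 - 3*s) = s*(s - 5)*(s - 4)*(s + 2)*(s - 3)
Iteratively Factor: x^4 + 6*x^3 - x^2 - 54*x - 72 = (x + 3)*(x^3 + 3*x^2 - 10*x - 24) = (x + 2)*(x + 3)*(x^2 + x - 12) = (x + 2)*(x + 3)*(x + 4)*(x - 3)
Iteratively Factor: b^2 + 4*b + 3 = (b + 3)*(b + 1)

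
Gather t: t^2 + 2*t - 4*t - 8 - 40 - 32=t^2 - 2*t - 80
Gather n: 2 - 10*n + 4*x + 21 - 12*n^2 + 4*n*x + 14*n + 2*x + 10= -12*n^2 + n*(4*x + 4) + 6*x + 33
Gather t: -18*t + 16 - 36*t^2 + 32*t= -36*t^2 + 14*t + 16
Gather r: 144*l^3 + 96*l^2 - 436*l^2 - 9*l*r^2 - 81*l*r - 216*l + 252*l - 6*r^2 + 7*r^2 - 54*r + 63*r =144*l^3 - 340*l^2 + 36*l + r^2*(1 - 9*l) + r*(9 - 81*l)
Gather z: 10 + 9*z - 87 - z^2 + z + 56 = -z^2 + 10*z - 21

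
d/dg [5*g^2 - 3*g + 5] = 10*g - 3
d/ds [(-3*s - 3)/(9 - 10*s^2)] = 3*(10*s^2 - 20*s*(s + 1) - 9)/(10*s^2 - 9)^2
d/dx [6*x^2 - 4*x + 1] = 12*x - 4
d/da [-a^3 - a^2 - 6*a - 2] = -3*a^2 - 2*a - 6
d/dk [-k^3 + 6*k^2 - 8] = 3*k*(4 - k)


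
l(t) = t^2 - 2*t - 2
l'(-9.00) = -20.00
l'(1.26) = 0.52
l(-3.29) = 15.40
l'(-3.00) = -8.00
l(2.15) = -1.68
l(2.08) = -1.83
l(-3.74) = 19.47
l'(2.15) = 2.30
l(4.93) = 12.44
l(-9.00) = 97.00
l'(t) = 2*t - 2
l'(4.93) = 7.86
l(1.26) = -2.93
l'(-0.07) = -2.14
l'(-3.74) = -9.48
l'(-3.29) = -8.58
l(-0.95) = 0.80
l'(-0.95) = -3.90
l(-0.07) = -1.86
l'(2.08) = 2.16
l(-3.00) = 13.00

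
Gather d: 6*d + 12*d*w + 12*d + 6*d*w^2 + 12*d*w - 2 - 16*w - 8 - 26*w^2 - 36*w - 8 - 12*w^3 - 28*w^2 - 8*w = d*(6*w^2 + 24*w + 18) - 12*w^3 - 54*w^2 - 60*w - 18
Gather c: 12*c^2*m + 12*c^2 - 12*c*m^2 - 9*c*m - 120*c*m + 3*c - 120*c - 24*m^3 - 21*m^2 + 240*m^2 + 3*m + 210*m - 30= c^2*(12*m + 12) + c*(-12*m^2 - 129*m - 117) - 24*m^3 + 219*m^2 + 213*m - 30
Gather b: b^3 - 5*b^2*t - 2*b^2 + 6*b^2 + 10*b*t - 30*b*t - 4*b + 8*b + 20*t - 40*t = b^3 + b^2*(4 - 5*t) + b*(4 - 20*t) - 20*t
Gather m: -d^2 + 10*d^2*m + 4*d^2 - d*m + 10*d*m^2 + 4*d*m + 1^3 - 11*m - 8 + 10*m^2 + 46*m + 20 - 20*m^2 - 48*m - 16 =3*d^2 + m^2*(10*d - 10) + m*(10*d^2 + 3*d - 13) - 3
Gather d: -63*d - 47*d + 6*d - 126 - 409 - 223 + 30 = -104*d - 728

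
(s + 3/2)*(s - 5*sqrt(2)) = s^2 - 5*sqrt(2)*s + 3*s/2 - 15*sqrt(2)/2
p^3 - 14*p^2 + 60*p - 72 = (p - 6)^2*(p - 2)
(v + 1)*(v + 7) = v^2 + 8*v + 7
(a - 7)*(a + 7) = a^2 - 49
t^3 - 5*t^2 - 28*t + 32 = (t - 8)*(t - 1)*(t + 4)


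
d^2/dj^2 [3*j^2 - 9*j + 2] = 6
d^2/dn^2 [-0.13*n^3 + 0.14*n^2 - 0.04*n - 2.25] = 0.28 - 0.78*n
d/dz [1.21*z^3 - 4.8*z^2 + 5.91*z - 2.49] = 3.63*z^2 - 9.6*z + 5.91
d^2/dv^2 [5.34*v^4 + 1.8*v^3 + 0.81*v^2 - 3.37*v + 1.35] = 64.08*v^2 + 10.8*v + 1.62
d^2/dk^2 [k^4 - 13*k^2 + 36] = 12*k^2 - 26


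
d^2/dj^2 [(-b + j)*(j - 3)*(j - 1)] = -2*b + 6*j - 8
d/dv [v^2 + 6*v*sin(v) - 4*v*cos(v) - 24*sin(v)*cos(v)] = 4*v*sin(v) + 6*v*cos(v) + 2*v + 6*sin(v) - 4*cos(v) - 24*cos(2*v)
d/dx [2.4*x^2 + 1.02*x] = 4.8*x + 1.02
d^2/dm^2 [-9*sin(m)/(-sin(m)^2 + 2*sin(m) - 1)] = 9*(sin(m) + 4)*cos(m)^2/(sin(m) - 1)^4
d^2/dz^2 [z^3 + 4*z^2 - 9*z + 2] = 6*z + 8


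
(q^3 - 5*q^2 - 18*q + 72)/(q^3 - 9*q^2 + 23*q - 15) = (q^2 - 2*q - 24)/(q^2 - 6*q + 5)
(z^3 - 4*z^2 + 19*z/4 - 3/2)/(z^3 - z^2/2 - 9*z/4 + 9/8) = 2*(z - 2)/(2*z + 3)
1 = 1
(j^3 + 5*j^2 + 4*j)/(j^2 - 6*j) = (j^2 + 5*j + 4)/(j - 6)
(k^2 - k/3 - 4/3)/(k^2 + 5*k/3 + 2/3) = (3*k - 4)/(3*k + 2)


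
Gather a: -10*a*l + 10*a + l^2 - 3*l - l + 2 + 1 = a*(10 - 10*l) + l^2 - 4*l + 3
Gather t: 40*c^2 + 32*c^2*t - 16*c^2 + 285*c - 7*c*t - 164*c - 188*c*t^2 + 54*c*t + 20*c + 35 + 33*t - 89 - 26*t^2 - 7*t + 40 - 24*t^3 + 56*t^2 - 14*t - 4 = 24*c^2 + 141*c - 24*t^3 + t^2*(30 - 188*c) + t*(32*c^2 + 47*c + 12) - 18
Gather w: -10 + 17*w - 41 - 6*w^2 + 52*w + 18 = -6*w^2 + 69*w - 33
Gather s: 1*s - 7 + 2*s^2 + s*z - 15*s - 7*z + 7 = 2*s^2 + s*(z - 14) - 7*z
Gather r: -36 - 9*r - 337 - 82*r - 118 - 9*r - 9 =-100*r - 500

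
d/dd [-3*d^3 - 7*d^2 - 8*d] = -9*d^2 - 14*d - 8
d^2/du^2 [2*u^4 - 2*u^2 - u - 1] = 24*u^2 - 4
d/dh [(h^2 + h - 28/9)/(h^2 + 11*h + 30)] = 2*(45*h^2 + 298*h + 289)/(9*(h^4 + 22*h^3 + 181*h^2 + 660*h + 900))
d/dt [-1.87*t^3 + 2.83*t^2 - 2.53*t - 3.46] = -5.61*t^2 + 5.66*t - 2.53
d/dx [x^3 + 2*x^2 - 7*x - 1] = 3*x^2 + 4*x - 7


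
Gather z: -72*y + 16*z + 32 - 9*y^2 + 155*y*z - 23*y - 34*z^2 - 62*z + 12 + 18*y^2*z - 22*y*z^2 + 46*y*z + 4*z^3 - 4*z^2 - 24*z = -9*y^2 - 95*y + 4*z^3 + z^2*(-22*y - 38) + z*(18*y^2 + 201*y - 70) + 44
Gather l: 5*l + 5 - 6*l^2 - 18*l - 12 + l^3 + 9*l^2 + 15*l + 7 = l^3 + 3*l^2 + 2*l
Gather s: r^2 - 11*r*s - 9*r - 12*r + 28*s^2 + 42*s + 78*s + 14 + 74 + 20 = r^2 - 21*r + 28*s^2 + s*(120 - 11*r) + 108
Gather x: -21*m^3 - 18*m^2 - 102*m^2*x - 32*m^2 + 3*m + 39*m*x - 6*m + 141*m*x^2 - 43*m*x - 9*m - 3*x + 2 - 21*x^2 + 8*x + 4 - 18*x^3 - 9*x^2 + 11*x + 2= -21*m^3 - 50*m^2 - 12*m - 18*x^3 + x^2*(141*m - 30) + x*(-102*m^2 - 4*m + 16) + 8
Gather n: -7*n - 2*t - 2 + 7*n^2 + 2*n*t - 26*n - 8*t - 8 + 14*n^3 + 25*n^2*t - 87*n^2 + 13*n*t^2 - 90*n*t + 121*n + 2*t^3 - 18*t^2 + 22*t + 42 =14*n^3 + n^2*(25*t - 80) + n*(13*t^2 - 88*t + 88) + 2*t^3 - 18*t^2 + 12*t + 32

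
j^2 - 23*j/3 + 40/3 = (j - 5)*(j - 8/3)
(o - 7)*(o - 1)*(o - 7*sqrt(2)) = o^3 - 7*sqrt(2)*o^2 - 8*o^2 + 7*o + 56*sqrt(2)*o - 49*sqrt(2)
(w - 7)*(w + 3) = w^2 - 4*w - 21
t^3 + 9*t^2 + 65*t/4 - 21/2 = (t - 1/2)*(t + 7/2)*(t + 6)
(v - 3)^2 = v^2 - 6*v + 9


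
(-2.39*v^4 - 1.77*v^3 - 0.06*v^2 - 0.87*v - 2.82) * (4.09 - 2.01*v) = 4.8039*v^5 - 6.2174*v^4 - 7.1187*v^3 + 1.5033*v^2 + 2.1099*v - 11.5338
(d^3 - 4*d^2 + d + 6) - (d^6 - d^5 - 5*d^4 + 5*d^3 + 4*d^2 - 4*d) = -d^6 + d^5 + 5*d^4 - 4*d^3 - 8*d^2 + 5*d + 6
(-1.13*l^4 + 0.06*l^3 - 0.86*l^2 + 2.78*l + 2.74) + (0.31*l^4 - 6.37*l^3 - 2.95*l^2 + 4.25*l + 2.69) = -0.82*l^4 - 6.31*l^3 - 3.81*l^2 + 7.03*l + 5.43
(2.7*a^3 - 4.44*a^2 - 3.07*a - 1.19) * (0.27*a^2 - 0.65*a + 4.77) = 0.729*a^5 - 2.9538*a^4 + 14.9361*a^3 - 19.5046*a^2 - 13.8704*a - 5.6763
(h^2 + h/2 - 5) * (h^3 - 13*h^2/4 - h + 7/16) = h^5 - 11*h^4/4 - 61*h^3/8 + 259*h^2/16 + 167*h/32 - 35/16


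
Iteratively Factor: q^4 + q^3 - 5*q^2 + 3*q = (q - 1)*(q^3 + 2*q^2 - 3*q) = q*(q - 1)*(q^2 + 2*q - 3) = q*(q - 1)^2*(q + 3)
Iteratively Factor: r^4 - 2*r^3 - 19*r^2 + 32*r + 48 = (r + 1)*(r^3 - 3*r^2 - 16*r + 48) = (r - 3)*(r + 1)*(r^2 - 16) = (r - 3)*(r + 1)*(r + 4)*(r - 4)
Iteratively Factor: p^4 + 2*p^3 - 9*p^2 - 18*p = (p - 3)*(p^3 + 5*p^2 + 6*p) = (p - 3)*(p + 3)*(p^2 + 2*p) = p*(p - 3)*(p + 3)*(p + 2)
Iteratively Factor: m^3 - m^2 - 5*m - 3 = (m + 1)*(m^2 - 2*m - 3) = (m + 1)^2*(m - 3)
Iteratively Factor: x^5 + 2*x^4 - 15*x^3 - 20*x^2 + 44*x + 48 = (x + 4)*(x^4 - 2*x^3 - 7*x^2 + 8*x + 12) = (x - 3)*(x + 4)*(x^3 + x^2 - 4*x - 4) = (x - 3)*(x - 2)*(x + 4)*(x^2 + 3*x + 2) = (x - 3)*(x - 2)*(x + 1)*(x + 4)*(x + 2)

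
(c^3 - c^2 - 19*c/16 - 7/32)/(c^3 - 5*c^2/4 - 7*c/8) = (c + 1/4)/c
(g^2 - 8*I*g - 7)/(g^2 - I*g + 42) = (g - I)/(g + 6*I)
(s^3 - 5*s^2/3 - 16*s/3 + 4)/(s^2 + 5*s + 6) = (s^2 - 11*s/3 + 2)/(s + 3)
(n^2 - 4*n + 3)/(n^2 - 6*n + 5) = (n - 3)/(n - 5)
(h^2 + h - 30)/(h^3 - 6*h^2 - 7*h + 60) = (h + 6)/(h^2 - h - 12)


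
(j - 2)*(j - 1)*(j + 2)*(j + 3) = j^4 + 2*j^3 - 7*j^2 - 8*j + 12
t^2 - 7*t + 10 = (t - 5)*(t - 2)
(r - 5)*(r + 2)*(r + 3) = r^3 - 19*r - 30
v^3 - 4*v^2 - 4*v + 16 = (v - 4)*(v - 2)*(v + 2)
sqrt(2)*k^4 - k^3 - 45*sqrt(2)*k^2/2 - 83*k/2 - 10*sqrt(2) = (k - 4*sqrt(2))*(k + sqrt(2)/2)*(k + 5*sqrt(2)/2)*(sqrt(2)*k + 1)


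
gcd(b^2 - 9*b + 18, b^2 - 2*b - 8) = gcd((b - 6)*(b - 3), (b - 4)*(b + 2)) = 1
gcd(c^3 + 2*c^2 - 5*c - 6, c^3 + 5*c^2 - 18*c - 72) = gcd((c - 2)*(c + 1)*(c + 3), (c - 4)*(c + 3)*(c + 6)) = c + 3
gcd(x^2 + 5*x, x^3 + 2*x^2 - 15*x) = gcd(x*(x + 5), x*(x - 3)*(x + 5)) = x^2 + 5*x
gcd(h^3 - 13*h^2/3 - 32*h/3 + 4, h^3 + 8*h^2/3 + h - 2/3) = h^2 + 5*h/3 - 2/3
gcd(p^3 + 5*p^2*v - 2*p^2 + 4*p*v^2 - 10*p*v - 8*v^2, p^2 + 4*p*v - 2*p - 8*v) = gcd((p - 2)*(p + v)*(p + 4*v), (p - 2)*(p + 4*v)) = p^2 + 4*p*v - 2*p - 8*v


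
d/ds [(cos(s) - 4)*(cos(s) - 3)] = (7 - 2*cos(s))*sin(s)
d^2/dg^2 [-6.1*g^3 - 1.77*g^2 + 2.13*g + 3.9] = -36.6*g - 3.54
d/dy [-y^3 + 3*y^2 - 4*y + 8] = -3*y^2 + 6*y - 4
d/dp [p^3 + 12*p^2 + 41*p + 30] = 3*p^2 + 24*p + 41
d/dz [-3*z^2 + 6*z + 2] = 6 - 6*z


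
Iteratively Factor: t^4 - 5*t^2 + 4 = (t + 1)*(t^3 - t^2 - 4*t + 4) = (t - 1)*(t + 1)*(t^2 - 4) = (t - 1)*(t + 1)*(t + 2)*(t - 2)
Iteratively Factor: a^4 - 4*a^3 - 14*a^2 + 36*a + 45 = (a + 3)*(a^3 - 7*a^2 + 7*a + 15) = (a - 5)*(a + 3)*(a^2 - 2*a - 3) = (a - 5)*(a + 1)*(a + 3)*(a - 3)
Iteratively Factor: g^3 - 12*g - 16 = (g + 2)*(g^2 - 2*g - 8) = (g + 2)^2*(g - 4)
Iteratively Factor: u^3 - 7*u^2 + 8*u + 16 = (u - 4)*(u^2 - 3*u - 4) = (u - 4)*(u + 1)*(u - 4)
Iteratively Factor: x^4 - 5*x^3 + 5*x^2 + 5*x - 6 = (x - 1)*(x^3 - 4*x^2 + x + 6) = (x - 3)*(x - 1)*(x^2 - x - 2) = (x - 3)*(x - 2)*(x - 1)*(x + 1)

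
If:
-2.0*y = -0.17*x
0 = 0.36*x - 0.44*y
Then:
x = 0.00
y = 0.00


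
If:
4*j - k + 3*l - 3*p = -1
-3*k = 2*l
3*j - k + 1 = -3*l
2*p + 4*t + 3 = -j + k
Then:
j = -132*t/37 - 93/37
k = -72*t/37 - 44/37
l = 108*t/37 + 66/37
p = -44*t/37 - 31/37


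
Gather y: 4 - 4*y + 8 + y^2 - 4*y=y^2 - 8*y + 12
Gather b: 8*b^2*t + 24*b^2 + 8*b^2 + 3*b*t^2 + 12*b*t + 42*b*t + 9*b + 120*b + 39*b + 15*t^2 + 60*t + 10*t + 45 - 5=b^2*(8*t + 32) + b*(3*t^2 + 54*t + 168) + 15*t^2 + 70*t + 40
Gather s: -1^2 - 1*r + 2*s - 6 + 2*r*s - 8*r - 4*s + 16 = -9*r + s*(2*r - 2) + 9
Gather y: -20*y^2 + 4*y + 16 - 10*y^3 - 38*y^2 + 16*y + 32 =-10*y^3 - 58*y^2 + 20*y + 48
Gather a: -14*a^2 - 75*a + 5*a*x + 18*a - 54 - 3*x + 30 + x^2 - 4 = -14*a^2 + a*(5*x - 57) + x^2 - 3*x - 28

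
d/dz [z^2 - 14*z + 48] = 2*z - 14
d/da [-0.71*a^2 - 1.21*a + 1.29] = -1.42*a - 1.21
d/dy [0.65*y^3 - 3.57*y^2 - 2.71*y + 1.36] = 1.95*y^2 - 7.14*y - 2.71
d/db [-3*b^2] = -6*b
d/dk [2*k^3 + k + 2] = 6*k^2 + 1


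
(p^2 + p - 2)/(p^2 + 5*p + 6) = (p - 1)/(p + 3)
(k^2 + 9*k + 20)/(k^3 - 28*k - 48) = (k + 5)/(k^2 - 4*k - 12)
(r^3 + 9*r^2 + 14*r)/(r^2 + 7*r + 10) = r*(r + 7)/(r + 5)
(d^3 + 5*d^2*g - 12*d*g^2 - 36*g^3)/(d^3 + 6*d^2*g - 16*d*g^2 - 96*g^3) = (d^2 - d*g - 6*g^2)/(d^2 - 16*g^2)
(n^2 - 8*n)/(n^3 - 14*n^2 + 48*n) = 1/(n - 6)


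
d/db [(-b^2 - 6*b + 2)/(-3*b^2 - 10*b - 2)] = 8*(-b^2 + 2*b + 4)/(9*b^4 + 60*b^3 + 112*b^2 + 40*b + 4)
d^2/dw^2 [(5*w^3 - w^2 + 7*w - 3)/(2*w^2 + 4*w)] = (29*w^3 - 9*w^2 - 18*w - 12)/(w^3*(w^3 + 6*w^2 + 12*w + 8))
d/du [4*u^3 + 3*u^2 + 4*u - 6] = 12*u^2 + 6*u + 4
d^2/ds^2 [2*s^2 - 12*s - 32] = 4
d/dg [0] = 0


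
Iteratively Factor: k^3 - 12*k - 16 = (k + 2)*(k^2 - 2*k - 8) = (k - 4)*(k + 2)*(k + 2)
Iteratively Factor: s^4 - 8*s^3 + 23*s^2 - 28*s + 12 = (s - 3)*(s^3 - 5*s^2 + 8*s - 4) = (s - 3)*(s - 2)*(s^2 - 3*s + 2) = (s - 3)*(s - 2)*(s - 1)*(s - 2)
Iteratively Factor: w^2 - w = (w - 1)*(w)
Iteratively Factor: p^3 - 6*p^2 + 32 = (p - 4)*(p^2 - 2*p - 8) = (p - 4)^2*(p + 2)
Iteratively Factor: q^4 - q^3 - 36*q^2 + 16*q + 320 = (q + 4)*(q^3 - 5*q^2 - 16*q + 80) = (q - 5)*(q + 4)*(q^2 - 16) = (q - 5)*(q + 4)^2*(q - 4)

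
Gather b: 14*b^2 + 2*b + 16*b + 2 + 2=14*b^2 + 18*b + 4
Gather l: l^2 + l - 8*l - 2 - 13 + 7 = l^2 - 7*l - 8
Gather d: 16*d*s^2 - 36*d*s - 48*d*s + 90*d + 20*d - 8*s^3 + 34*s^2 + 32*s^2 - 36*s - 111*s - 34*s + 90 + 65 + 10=d*(16*s^2 - 84*s + 110) - 8*s^3 + 66*s^2 - 181*s + 165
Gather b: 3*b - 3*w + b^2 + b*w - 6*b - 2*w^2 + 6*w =b^2 + b*(w - 3) - 2*w^2 + 3*w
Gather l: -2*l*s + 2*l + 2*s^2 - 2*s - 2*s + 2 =l*(2 - 2*s) + 2*s^2 - 4*s + 2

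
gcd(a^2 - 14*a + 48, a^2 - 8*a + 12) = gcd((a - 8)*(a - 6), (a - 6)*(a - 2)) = a - 6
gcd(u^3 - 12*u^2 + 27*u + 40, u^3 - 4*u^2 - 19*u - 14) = u + 1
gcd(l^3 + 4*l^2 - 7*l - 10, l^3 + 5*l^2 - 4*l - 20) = l^2 + 3*l - 10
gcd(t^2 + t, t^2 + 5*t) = t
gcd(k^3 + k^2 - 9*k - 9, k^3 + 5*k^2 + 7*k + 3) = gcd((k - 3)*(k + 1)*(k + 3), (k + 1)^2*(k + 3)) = k^2 + 4*k + 3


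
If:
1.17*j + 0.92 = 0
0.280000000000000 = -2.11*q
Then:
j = -0.79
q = -0.13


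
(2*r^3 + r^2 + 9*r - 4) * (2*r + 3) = 4*r^4 + 8*r^3 + 21*r^2 + 19*r - 12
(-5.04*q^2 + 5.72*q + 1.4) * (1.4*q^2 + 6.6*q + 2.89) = -7.056*q^4 - 25.256*q^3 + 25.1464*q^2 + 25.7708*q + 4.046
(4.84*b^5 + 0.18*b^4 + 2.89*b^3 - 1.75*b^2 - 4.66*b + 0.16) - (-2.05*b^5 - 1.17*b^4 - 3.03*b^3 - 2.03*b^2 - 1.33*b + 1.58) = 6.89*b^5 + 1.35*b^4 + 5.92*b^3 + 0.28*b^2 - 3.33*b - 1.42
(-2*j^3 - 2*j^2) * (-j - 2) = 2*j^4 + 6*j^3 + 4*j^2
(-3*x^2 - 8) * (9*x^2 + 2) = -27*x^4 - 78*x^2 - 16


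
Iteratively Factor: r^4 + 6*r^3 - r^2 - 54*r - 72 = (r + 2)*(r^3 + 4*r^2 - 9*r - 36) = (r + 2)*(r + 4)*(r^2 - 9) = (r - 3)*(r + 2)*(r + 4)*(r + 3)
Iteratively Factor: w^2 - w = (w)*(w - 1)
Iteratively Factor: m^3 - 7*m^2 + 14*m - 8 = (m - 4)*(m^2 - 3*m + 2) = (m - 4)*(m - 1)*(m - 2)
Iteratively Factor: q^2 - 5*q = (q)*(q - 5)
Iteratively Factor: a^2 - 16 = (a + 4)*(a - 4)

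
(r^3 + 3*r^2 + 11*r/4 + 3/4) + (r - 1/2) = r^3 + 3*r^2 + 15*r/4 + 1/4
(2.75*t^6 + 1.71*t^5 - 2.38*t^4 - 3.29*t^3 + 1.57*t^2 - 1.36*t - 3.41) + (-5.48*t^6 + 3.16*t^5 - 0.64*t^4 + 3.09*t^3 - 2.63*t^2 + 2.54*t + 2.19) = -2.73*t^6 + 4.87*t^5 - 3.02*t^4 - 0.2*t^3 - 1.06*t^2 + 1.18*t - 1.22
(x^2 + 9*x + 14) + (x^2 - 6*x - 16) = 2*x^2 + 3*x - 2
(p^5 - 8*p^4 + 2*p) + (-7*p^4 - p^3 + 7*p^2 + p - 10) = p^5 - 15*p^4 - p^3 + 7*p^2 + 3*p - 10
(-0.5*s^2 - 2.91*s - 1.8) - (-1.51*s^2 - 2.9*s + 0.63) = 1.01*s^2 - 0.0100000000000002*s - 2.43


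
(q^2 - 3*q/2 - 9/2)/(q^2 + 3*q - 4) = (2*q^2 - 3*q - 9)/(2*(q^2 + 3*q - 4))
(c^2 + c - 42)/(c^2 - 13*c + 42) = (c + 7)/(c - 7)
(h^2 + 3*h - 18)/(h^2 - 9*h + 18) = (h + 6)/(h - 6)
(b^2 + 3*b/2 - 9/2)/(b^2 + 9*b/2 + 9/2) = (2*b - 3)/(2*b + 3)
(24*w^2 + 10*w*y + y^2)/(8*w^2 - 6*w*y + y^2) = (24*w^2 + 10*w*y + y^2)/(8*w^2 - 6*w*y + y^2)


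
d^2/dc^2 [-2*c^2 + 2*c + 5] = -4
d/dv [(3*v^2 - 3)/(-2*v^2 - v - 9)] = 3*(-v^2 - 22*v - 1)/(4*v^4 + 4*v^3 + 37*v^2 + 18*v + 81)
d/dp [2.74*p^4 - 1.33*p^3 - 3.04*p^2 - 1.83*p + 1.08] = 10.96*p^3 - 3.99*p^2 - 6.08*p - 1.83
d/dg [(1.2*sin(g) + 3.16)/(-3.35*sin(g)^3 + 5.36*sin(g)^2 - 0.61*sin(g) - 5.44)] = (8.04*sin(g)^3 + 25.326*sin(g)^2 - 33.8752*sin(g) - 4.6004)*cos(g)/(11.2225*sin(g)^6 - 35.912*sin(g)^5 + 32.8166*sin(g)^4 + 29.9088*sin(g)^3 - 57.9447*sin(g)^2 + 6.6368*sin(g) + 29.5936)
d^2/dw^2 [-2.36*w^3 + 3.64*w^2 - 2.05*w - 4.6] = 7.28 - 14.16*w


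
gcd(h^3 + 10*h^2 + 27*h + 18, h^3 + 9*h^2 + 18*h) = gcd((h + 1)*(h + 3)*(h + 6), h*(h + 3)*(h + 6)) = h^2 + 9*h + 18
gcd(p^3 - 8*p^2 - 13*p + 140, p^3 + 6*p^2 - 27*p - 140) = p^2 - p - 20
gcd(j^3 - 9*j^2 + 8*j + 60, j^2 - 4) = j + 2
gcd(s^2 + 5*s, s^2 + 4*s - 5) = s + 5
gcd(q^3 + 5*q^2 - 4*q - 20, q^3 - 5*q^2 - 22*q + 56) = q - 2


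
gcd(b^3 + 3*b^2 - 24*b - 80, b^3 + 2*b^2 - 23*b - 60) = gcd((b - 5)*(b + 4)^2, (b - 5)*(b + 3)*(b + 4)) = b^2 - b - 20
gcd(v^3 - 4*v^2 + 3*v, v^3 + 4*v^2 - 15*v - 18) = v - 3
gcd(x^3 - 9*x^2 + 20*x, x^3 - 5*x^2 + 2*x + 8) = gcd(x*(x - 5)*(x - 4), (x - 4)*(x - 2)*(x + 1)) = x - 4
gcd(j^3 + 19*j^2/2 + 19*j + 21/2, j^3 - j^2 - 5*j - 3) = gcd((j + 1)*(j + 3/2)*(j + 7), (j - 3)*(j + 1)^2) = j + 1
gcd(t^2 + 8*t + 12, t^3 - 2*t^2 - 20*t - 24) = t + 2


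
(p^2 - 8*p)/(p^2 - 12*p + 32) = p/(p - 4)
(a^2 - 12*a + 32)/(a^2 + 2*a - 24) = (a - 8)/(a + 6)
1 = 1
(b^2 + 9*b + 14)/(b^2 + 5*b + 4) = (b^2 + 9*b + 14)/(b^2 + 5*b + 4)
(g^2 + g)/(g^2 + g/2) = 2*(g + 1)/(2*g + 1)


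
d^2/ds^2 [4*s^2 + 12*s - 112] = 8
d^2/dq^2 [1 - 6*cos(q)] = 6*cos(q)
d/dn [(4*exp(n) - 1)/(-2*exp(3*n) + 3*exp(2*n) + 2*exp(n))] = 2*(8*exp(3*n) - 9*exp(2*n) + 3*exp(n) + 1)*exp(-n)/(4*exp(4*n) - 12*exp(3*n) + exp(2*n) + 12*exp(n) + 4)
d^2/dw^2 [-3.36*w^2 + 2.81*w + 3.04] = -6.72000000000000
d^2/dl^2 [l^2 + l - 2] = 2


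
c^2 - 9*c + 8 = (c - 8)*(c - 1)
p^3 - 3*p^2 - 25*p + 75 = (p - 5)*(p - 3)*(p + 5)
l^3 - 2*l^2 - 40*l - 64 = (l - 8)*(l + 2)*(l + 4)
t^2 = t^2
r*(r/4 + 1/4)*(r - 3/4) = r^3/4 + r^2/16 - 3*r/16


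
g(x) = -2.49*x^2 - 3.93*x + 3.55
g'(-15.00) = 70.77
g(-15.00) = -497.75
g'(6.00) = -33.81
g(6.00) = -109.67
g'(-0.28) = -2.54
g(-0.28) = 4.46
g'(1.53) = -11.55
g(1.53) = -8.29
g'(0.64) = -7.12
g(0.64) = 0.01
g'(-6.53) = 28.59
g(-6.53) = -76.96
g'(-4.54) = 18.68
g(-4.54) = -29.93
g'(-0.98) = 0.95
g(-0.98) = 5.01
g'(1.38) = -10.80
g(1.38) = -6.62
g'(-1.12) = 1.65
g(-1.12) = 4.83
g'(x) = -4.98*x - 3.93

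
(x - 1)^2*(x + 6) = x^3 + 4*x^2 - 11*x + 6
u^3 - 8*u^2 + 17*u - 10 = (u - 5)*(u - 2)*(u - 1)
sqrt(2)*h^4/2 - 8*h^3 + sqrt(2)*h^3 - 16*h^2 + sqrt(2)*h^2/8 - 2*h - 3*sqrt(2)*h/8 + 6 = (h - 1/2)*(h + 3/2)*(h - 8*sqrt(2))*(sqrt(2)*h/2 + sqrt(2)/2)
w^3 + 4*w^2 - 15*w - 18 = (w - 3)*(w + 1)*(w + 6)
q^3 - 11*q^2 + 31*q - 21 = (q - 7)*(q - 3)*(q - 1)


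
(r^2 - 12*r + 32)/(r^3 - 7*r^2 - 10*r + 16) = (r - 4)/(r^2 + r - 2)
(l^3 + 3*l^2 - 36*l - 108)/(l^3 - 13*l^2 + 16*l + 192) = (l^2 - 36)/(l^2 - 16*l + 64)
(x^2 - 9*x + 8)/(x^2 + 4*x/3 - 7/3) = 3*(x - 8)/(3*x + 7)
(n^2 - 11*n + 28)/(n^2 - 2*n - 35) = (n - 4)/(n + 5)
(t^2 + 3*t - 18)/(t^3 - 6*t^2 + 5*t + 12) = (t + 6)/(t^2 - 3*t - 4)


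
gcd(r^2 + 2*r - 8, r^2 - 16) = r + 4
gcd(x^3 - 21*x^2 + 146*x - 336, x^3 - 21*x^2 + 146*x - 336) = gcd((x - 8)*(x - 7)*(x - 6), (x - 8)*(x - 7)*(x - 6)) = x^3 - 21*x^2 + 146*x - 336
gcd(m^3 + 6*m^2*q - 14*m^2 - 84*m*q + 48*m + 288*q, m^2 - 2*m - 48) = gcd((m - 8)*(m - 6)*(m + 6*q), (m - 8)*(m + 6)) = m - 8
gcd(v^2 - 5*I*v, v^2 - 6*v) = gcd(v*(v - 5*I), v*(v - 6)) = v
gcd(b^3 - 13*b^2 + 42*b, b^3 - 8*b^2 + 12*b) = b^2 - 6*b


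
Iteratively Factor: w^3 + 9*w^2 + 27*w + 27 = (w + 3)*(w^2 + 6*w + 9) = (w + 3)^2*(w + 3)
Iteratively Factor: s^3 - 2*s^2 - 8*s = (s)*(s^2 - 2*s - 8) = s*(s - 4)*(s + 2)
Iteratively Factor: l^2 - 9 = (l - 3)*(l + 3)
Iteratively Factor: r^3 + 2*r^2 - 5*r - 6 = (r + 1)*(r^2 + r - 6) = (r - 2)*(r + 1)*(r + 3)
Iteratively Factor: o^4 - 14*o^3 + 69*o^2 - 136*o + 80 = (o - 4)*(o^3 - 10*o^2 + 29*o - 20) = (o - 4)^2*(o^2 - 6*o + 5) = (o - 5)*(o - 4)^2*(o - 1)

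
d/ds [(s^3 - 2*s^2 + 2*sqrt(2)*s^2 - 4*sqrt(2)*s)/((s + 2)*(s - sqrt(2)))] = (s^4 - 2*sqrt(2)*s^3 + 4*s^3 - 8*s^2 + 4*sqrt(2)*s^2 - 16*s + 8*sqrt(2)*s + 16)/(s^4 - 2*sqrt(2)*s^3 + 4*s^3 - 8*sqrt(2)*s^2 + 6*s^2 - 8*sqrt(2)*s + 8*s + 8)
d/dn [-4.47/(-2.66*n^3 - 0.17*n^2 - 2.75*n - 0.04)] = (-35.6706*n^2 - 1.5198*n - 12.2925)/(2.66*n^3 + 0.17*n^2 + 2.75*n + 0.04)^2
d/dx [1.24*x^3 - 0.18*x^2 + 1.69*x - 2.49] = 3.72*x^2 - 0.36*x + 1.69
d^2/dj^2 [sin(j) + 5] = -sin(j)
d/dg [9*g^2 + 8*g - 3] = 18*g + 8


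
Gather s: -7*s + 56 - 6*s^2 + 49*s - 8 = -6*s^2 + 42*s + 48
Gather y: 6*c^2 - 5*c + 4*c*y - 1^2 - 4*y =6*c^2 - 5*c + y*(4*c - 4) - 1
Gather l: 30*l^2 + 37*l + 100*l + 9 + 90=30*l^2 + 137*l + 99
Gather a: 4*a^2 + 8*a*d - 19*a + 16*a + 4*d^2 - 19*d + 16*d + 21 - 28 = 4*a^2 + a*(8*d - 3) + 4*d^2 - 3*d - 7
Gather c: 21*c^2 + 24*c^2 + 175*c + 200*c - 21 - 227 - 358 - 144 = 45*c^2 + 375*c - 750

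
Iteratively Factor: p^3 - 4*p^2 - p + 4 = (p - 1)*(p^2 - 3*p - 4) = (p - 1)*(p + 1)*(p - 4)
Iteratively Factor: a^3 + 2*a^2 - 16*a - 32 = (a - 4)*(a^2 + 6*a + 8) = (a - 4)*(a + 2)*(a + 4)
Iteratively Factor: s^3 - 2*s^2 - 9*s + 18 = (s + 3)*(s^2 - 5*s + 6) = (s - 2)*(s + 3)*(s - 3)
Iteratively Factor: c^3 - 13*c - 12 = (c + 1)*(c^2 - c - 12) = (c + 1)*(c + 3)*(c - 4)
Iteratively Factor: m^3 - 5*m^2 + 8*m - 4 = (m - 2)*(m^2 - 3*m + 2) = (m - 2)^2*(m - 1)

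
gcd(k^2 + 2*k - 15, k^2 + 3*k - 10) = k + 5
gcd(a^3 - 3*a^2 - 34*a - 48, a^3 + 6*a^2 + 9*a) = a + 3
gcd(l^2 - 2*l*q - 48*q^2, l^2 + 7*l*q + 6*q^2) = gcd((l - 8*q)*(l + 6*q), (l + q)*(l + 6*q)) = l + 6*q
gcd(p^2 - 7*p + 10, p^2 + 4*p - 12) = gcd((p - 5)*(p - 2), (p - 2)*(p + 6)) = p - 2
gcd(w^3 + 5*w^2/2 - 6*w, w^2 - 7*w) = w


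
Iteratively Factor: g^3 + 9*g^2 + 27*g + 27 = (g + 3)*(g^2 + 6*g + 9) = (g + 3)^2*(g + 3)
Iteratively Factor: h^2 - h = (h - 1)*(h)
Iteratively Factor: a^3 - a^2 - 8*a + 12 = (a - 2)*(a^2 + a - 6) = (a - 2)*(a + 3)*(a - 2)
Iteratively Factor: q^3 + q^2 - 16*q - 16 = (q + 4)*(q^2 - 3*q - 4) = (q + 1)*(q + 4)*(q - 4)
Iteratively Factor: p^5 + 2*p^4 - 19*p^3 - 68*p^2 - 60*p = (p + 3)*(p^4 - p^3 - 16*p^2 - 20*p) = (p + 2)*(p + 3)*(p^3 - 3*p^2 - 10*p) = (p - 5)*(p + 2)*(p + 3)*(p^2 + 2*p) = p*(p - 5)*(p + 2)*(p + 3)*(p + 2)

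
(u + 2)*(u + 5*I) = u^2 + 2*u + 5*I*u + 10*I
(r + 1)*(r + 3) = r^2 + 4*r + 3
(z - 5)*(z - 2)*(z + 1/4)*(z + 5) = z^4 - 7*z^3/4 - 51*z^2/2 + 175*z/4 + 25/2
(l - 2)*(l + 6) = l^2 + 4*l - 12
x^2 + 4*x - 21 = (x - 3)*(x + 7)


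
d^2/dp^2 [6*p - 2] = 0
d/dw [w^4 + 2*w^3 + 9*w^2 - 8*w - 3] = 4*w^3 + 6*w^2 + 18*w - 8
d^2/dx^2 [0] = 0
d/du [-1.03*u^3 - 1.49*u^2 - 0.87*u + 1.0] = -3.09*u^2 - 2.98*u - 0.87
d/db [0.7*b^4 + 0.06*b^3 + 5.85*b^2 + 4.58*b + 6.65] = 2.8*b^3 + 0.18*b^2 + 11.7*b + 4.58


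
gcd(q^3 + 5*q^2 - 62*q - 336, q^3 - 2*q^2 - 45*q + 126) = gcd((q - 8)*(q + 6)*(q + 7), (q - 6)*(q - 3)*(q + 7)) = q + 7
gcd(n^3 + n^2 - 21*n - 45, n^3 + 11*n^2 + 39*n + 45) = n^2 + 6*n + 9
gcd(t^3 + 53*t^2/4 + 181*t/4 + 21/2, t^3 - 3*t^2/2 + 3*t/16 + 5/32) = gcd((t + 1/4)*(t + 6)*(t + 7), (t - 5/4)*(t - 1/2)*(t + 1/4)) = t + 1/4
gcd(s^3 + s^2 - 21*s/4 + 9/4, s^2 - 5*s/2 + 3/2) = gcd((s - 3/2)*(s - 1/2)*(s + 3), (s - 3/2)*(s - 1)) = s - 3/2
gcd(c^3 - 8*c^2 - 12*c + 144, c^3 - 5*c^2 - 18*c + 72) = c^2 - 2*c - 24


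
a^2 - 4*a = a*(a - 4)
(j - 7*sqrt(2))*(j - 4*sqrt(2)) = j^2 - 11*sqrt(2)*j + 56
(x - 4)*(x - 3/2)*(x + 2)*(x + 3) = x^4 - x^3/2 - 31*x^2/2 - 3*x + 36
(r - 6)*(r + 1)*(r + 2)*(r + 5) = r^4 + 2*r^3 - 31*r^2 - 92*r - 60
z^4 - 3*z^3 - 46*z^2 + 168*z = z*(z - 6)*(z - 4)*(z + 7)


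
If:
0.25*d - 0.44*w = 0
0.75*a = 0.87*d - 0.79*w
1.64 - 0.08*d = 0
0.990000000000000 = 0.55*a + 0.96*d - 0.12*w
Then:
No Solution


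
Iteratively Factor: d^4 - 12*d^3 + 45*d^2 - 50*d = (d - 5)*(d^3 - 7*d^2 + 10*d) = (d - 5)^2*(d^2 - 2*d) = (d - 5)^2*(d - 2)*(d)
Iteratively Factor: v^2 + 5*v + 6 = (v + 2)*(v + 3)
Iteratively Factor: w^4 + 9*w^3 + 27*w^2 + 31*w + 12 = (w + 3)*(w^3 + 6*w^2 + 9*w + 4) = (w + 1)*(w + 3)*(w^2 + 5*w + 4) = (w + 1)*(w + 3)*(w + 4)*(w + 1)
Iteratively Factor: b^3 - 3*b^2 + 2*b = (b - 2)*(b^2 - b) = b*(b - 2)*(b - 1)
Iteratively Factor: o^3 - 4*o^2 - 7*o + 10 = (o - 1)*(o^2 - 3*o - 10) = (o - 1)*(o + 2)*(o - 5)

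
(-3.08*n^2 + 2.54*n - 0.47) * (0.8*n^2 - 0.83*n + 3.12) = -2.464*n^4 + 4.5884*n^3 - 12.0938*n^2 + 8.3149*n - 1.4664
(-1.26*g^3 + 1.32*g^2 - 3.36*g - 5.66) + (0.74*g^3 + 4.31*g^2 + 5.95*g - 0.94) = -0.52*g^3 + 5.63*g^2 + 2.59*g - 6.6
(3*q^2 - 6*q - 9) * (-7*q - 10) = -21*q^3 + 12*q^2 + 123*q + 90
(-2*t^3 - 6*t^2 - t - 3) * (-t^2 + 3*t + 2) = 2*t^5 - 21*t^3 - 12*t^2 - 11*t - 6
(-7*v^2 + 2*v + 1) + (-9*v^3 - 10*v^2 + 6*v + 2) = -9*v^3 - 17*v^2 + 8*v + 3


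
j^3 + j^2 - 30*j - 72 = (j - 6)*(j + 3)*(j + 4)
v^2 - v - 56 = (v - 8)*(v + 7)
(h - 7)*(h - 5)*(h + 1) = h^3 - 11*h^2 + 23*h + 35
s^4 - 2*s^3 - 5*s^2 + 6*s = s*(s - 3)*(s - 1)*(s + 2)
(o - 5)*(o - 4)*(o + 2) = o^3 - 7*o^2 + 2*o + 40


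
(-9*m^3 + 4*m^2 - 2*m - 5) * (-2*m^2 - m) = 18*m^5 + m^4 + 12*m^2 + 5*m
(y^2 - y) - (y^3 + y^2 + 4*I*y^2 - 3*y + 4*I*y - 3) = -y^3 - 4*I*y^2 + 2*y - 4*I*y + 3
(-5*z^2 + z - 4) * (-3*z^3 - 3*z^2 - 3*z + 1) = 15*z^5 + 12*z^4 + 24*z^3 + 4*z^2 + 13*z - 4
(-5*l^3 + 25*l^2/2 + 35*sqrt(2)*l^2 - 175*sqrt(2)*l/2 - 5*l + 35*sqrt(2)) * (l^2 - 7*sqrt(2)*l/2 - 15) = -5*l^5 + 25*l^4/2 + 105*sqrt(2)*l^4/2 - 525*sqrt(2)*l^3/4 - 175*l^3 - 945*sqrt(2)*l^2/2 + 425*l^2 - 170*l + 2625*sqrt(2)*l/2 - 525*sqrt(2)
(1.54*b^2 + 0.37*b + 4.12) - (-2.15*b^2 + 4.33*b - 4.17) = 3.69*b^2 - 3.96*b + 8.29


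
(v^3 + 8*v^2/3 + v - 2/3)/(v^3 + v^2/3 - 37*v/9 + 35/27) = 9*(v^2 + 3*v + 2)/(9*v^2 + 6*v - 35)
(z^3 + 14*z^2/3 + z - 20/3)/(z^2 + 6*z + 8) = (3*z^2 + 2*z - 5)/(3*(z + 2))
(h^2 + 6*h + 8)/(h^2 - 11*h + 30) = (h^2 + 6*h + 8)/(h^2 - 11*h + 30)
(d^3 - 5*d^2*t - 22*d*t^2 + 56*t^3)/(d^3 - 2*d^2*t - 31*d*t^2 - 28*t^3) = (d - 2*t)/(d + t)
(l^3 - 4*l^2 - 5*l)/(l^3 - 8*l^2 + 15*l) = (l + 1)/(l - 3)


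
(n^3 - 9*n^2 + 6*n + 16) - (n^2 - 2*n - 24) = n^3 - 10*n^2 + 8*n + 40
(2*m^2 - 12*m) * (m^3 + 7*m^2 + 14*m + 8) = 2*m^5 + 2*m^4 - 56*m^3 - 152*m^2 - 96*m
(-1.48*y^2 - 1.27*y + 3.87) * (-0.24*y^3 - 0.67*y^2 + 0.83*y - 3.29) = 0.3552*y^5 + 1.2964*y^4 - 1.3063*y^3 + 1.2222*y^2 + 7.3904*y - 12.7323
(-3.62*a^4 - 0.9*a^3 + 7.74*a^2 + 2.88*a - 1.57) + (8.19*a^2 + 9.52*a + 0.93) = -3.62*a^4 - 0.9*a^3 + 15.93*a^2 + 12.4*a - 0.64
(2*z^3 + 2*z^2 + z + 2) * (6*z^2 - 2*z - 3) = 12*z^5 + 8*z^4 - 4*z^3 + 4*z^2 - 7*z - 6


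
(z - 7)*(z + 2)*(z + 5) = z^3 - 39*z - 70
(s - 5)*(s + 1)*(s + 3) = s^3 - s^2 - 17*s - 15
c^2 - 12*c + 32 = (c - 8)*(c - 4)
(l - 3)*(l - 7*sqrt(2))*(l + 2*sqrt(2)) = l^3 - 5*sqrt(2)*l^2 - 3*l^2 - 28*l + 15*sqrt(2)*l + 84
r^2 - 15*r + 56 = (r - 8)*(r - 7)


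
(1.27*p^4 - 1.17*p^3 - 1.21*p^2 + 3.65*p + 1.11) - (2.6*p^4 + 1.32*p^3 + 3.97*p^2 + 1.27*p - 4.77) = -1.33*p^4 - 2.49*p^3 - 5.18*p^2 + 2.38*p + 5.88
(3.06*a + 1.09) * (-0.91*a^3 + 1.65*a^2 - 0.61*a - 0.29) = -2.7846*a^4 + 4.0571*a^3 - 0.0681*a^2 - 1.5523*a - 0.3161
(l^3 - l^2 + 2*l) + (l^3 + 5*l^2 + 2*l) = 2*l^3 + 4*l^2 + 4*l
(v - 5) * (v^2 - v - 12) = v^3 - 6*v^2 - 7*v + 60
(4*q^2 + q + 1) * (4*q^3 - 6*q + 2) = 16*q^5 + 4*q^4 - 20*q^3 + 2*q^2 - 4*q + 2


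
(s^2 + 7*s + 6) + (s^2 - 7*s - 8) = 2*s^2 - 2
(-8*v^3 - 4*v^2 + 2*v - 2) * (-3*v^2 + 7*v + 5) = 24*v^5 - 44*v^4 - 74*v^3 - 4*v - 10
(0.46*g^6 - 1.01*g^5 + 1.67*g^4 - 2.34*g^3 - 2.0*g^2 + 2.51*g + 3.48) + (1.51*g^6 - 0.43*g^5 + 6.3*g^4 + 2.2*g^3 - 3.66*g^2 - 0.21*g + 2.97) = 1.97*g^6 - 1.44*g^5 + 7.97*g^4 - 0.14*g^3 - 5.66*g^2 + 2.3*g + 6.45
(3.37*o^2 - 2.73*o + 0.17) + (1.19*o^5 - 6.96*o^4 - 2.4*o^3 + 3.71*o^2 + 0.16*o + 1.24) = 1.19*o^5 - 6.96*o^4 - 2.4*o^3 + 7.08*o^2 - 2.57*o + 1.41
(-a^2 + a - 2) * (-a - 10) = a^3 + 9*a^2 - 8*a + 20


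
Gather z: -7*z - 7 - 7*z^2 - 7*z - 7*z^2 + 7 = -14*z^2 - 14*z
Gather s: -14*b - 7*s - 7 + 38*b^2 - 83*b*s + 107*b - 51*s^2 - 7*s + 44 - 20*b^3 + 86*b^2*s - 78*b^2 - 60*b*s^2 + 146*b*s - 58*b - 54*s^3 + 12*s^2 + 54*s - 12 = -20*b^3 - 40*b^2 + 35*b - 54*s^3 + s^2*(-60*b - 39) + s*(86*b^2 + 63*b + 40) + 25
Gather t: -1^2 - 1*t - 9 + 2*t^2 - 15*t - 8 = 2*t^2 - 16*t - 18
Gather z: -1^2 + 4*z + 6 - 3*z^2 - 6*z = -3*z^2 - 2*z + 5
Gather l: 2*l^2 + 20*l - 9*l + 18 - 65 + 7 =2*l^2 + 11*l - 40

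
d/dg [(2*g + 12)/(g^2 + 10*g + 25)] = 2*(-g - 7)/(g^3 + 15*g^2 + 75*g + 125)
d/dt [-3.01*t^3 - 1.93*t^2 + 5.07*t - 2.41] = -9.03*t^2 - 3.86*t + 5.07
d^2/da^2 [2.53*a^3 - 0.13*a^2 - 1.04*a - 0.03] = 15.18*a - 0.26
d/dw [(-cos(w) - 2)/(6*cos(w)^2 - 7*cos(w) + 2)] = (6*sin(w)^2 - 24*cos(w) + 10)*sin(w)/(6*cos(w)^2 - 7*cos(w) + 2)^2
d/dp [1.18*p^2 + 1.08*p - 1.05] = 2.36*p + 1.08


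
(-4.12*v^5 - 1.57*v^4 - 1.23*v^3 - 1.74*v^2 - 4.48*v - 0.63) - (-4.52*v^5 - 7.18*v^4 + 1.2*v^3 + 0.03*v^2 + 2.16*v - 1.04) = 0.399999999999999*v^5 + 5.61*v^4 - 2.43*v^3 - 1.77*v^2 - 6.64*v + 0.41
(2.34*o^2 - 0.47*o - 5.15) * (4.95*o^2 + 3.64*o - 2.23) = 11.583*o^4 + 6.1911*o^3 - 32.4215*o^2 - 17.6979*o + 11.4845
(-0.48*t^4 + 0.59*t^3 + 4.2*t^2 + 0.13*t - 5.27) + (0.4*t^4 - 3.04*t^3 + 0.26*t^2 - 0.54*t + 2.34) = -0.08*t^4 - 2.45*t^3 + 4.46*t^2 - 0.41*t - 2.93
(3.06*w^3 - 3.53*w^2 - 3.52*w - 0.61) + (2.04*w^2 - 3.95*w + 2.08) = 3.06*w^3 - 1.49*w^2 - 7.47*w + 1.47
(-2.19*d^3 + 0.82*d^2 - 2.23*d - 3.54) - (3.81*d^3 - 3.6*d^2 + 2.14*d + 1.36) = -6.0*d^3 + 4.42*d^2 - 4.37*d - 4.9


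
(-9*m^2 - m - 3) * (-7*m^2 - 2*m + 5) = 63*m^4 + 25*m^3 - 22*m^2 + m - 15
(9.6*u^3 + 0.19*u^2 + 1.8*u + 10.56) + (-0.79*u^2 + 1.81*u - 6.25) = 9.6*u^3 - 0.6*u^2 + 3.61*u + 4.31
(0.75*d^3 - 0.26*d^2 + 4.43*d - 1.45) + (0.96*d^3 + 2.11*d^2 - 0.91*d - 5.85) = 1.71*d^3 + 1.85*d^2 + 3.52*d - 7.3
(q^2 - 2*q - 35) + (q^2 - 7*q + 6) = 2*q^2 - 9*q - 29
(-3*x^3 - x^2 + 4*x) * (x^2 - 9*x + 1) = -3*x^5 + 26*x^4 + 10*x^3 - 37*x^2 + 4*x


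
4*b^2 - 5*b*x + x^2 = (-4*b + x)*(-b + x)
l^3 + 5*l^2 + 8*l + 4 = (l + 1)*(l + 2)^2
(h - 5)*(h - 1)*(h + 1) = h^3 - 5*h^2 - h + 5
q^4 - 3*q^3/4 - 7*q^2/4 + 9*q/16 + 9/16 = (q - 3/2)*(q - 3/4)*(q + 1/2)*(q + 1)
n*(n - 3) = n^2 - 3*n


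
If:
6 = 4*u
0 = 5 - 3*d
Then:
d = 5/3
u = 3/2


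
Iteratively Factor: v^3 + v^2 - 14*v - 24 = (v - 4)*(v^2 + 5*v + 6) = (v - 4)*(v + 3)*(v + 2)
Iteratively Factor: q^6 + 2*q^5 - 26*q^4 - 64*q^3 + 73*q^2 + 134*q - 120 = (q - 1)*(q^5 + 3*q^4 - 23*q^3 - 87*q^2 - 14*q + 120) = (q - 1)^2*(q^4 + 4*q^3 - 19*q^2 - 106*q - 120) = (q - 1)^2*(q + 3)*(q^3 + q^2 - 22*q - 40) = (q - 5)*(q - 1)^2*(q + 3)*(q^2 + 6*q + 8) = (q - 5)*(q - 1)^2*(q + 3)*(q + 4)*(q + 2)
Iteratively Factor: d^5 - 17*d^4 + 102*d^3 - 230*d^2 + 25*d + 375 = (d - 5)*(d^4 - 12*d^3 + 42*d^2 - 20*d - 75) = (d - 5)*(d - 3)*(d^3 - 9*d^2 + 15*d + 25) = (d - 5)^2*(d - 3)*(d^2 - 4*d - 5) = (d - 5)^3*(d - 3)*(d + 1)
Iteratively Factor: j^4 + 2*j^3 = (j)*(j^3 + 2*j^2) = j*(j + 2)*(j^2) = j^2*(j + 2)*(j)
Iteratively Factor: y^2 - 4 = (y + 2)*(y - 2)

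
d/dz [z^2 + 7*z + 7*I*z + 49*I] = 2*z + 7 + 7*I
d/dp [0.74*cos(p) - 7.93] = -0.74*sin(p)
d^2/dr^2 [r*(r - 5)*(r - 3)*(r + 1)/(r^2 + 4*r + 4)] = 2*(r^4 + 8*r^3 + 24*r^2 - 97*r - 32)/(r^4 + 8*r^3 + 24*r^2 + 32*r + 16)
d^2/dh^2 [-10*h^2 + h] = -20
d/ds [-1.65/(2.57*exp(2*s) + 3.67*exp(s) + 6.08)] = (8.481*exp(s) + 6.0555)*exp(s)/(2.57*exp(2*s) + 3.67*exp(s) + 6.08)^2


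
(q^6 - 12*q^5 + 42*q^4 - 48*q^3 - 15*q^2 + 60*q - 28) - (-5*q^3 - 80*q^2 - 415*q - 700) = q^6 - 12*q^5 + 42*q^4 - 43*q^3 + 65*q^2 + 475*q + 672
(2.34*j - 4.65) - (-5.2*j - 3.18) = 7.54*j - 1.47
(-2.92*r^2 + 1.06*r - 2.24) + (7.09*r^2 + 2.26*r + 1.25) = 4.17*r^2 + 3.32*r - 0.99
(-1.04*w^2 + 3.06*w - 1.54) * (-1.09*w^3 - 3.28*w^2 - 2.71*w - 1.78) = 1.1336*w^5 + 0.0757999999999996*w^4 - 5.5398*w^3 - 1.3902*w^2 - 1.2734*w + 2.7412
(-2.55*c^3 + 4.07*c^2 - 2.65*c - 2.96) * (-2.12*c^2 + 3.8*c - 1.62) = 5.406*c^5 - 18.3184*c^4 + 25.215*c^3 - 10.3882*c^2 - 6.955*c + 4.7952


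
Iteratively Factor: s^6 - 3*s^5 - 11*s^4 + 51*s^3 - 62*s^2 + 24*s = (s + 4)*(s^5 - 7*s^4 + 17*s^3 - 17*s^2 + 6*s) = (s - 1)*(s + 4)*(s^4 - 6*s^3 + 11*s^2 - 6*s) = s*(s - 1)*(s + 4)*(s^3 - 6*s^2 + 11*s - 6) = s*(s - 1)^2*(s + 4)*(s^2 - 5*s + 6) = s*(s - 2)*(s - 1)^2*(s + 4)*(s - 3)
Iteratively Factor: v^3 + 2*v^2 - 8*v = (v)*(v^2 + 2*v - 8) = v*(v + 4)*(v - 2)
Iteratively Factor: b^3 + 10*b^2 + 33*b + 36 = (b + 3)*(b^2 + 7*b + 12) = (b + 3)^2*(b + 4)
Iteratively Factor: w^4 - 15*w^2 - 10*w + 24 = (w - 4)*(w^3 + 4*w^2 + w - 6) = (w - 4)*(w + 2)*(w^2 + 2*w - 3) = (w - 4)*(w + 2)*(w + 3)*(w - 1)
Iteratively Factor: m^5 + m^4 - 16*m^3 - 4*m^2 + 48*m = (m - 3)*(m^4 + 4*m^3 - 4*m^2 - 16*m) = (m - 3)*(m + 2)*(m^3 + 2*m^2 - 8*m) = m*(m - 3)*(m + 2)*(m^2 + 2*m - 8) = m*(m - 3)*(m + 2)*(m + 4)*(m - 2)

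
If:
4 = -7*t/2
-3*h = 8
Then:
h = -8/3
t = -8/7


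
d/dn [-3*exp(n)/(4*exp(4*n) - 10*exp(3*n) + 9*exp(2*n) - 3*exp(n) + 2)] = (36*exp(4*n) - 60*exp(3*n) + 27*exp(2*n) - 6)*exp(n)/(16*exp(8*n) - 80*exp(7*n) + 172*exp(6*n) - 204*exp(5*n) + 157*exp(4*n) - 94*exp(3*n) + 45*exp(2*n) - 12*exp(n) + 4)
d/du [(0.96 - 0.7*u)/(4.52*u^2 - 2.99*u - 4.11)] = (3.164*u^2 - 8.6784*u + 5.7474)/(20.4304*u^4 - 27.0296*u^3 - 28.2143*u^2 + 24.5778*u + 16.8921)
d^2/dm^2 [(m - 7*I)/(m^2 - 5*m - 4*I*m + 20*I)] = 2*((m - 7*I)*(-2*m + 5 + 4*I)^2 + (-3*m + 5 + 11*I)*(m^2 - 5*m - 4*I*m + 20*I))/(m^2 - 5*m - 4*I*m + 20*I)^3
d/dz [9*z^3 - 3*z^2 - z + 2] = 27*z^2 - 6*z - 1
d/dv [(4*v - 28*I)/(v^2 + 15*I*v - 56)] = 4*(-v^2 + 14*I*v - 161)/(v^4 + 30*I*v^3 - 337*v^2 - 1680*I*v + 3136)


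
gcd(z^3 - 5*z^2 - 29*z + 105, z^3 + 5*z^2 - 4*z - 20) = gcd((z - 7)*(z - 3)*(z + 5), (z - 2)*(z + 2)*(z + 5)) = z + 5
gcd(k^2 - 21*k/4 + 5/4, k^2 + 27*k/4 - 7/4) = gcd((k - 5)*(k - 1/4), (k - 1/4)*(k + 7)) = k - 1/4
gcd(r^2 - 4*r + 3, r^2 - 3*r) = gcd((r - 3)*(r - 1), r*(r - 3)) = r - 3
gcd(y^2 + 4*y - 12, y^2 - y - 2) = y - 2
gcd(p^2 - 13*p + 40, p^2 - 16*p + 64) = p - 8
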